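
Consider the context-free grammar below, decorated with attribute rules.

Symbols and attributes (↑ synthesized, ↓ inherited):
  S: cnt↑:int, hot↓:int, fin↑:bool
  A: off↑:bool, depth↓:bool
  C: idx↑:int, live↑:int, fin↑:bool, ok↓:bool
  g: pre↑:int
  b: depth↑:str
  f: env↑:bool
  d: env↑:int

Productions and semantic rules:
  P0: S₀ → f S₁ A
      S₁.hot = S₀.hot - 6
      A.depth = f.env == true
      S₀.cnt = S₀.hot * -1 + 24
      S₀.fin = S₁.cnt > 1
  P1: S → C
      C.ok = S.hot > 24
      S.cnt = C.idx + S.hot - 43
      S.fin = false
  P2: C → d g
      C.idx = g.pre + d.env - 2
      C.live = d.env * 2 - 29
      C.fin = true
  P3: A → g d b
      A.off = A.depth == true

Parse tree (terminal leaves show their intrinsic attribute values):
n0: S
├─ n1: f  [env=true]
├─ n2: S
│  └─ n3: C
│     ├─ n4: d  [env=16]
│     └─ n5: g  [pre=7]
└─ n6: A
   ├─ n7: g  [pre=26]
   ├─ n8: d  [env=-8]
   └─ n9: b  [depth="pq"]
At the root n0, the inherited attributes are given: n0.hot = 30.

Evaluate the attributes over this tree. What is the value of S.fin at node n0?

1. n0.hot = 30  [given at root]
2. n1.env = true  [terminal]
3. n2.hot = 24  [S₀.hot - 6]
4. n3.ok = false  [S.hot > 24]
5. n4.env = 16  [terminal]
6. n5.pre = 7  [terminal]
7. n3.idx = 21  [g.pre + d.env - 2]
8. n3.live = 3  [d.env * 2 - 29]
9. n3.fin = true  [true]
10. n2.cnt = 2  [C.idx + S.hot - 43]
11. n2.fin = false  [false]
12. n6.depth = true  [f.env == true]
13. n7.pre = 26  [terminal]
14. n8.env = -8  [terminal]
15. n9.depth = "pq"  [terminal]
16. n6.off = true  [A.depth == true]
17. n0.cnt = -6  [S₀.hot * -1 + 24]
18. n0.fin = true  [S₁.cnt > 1]

true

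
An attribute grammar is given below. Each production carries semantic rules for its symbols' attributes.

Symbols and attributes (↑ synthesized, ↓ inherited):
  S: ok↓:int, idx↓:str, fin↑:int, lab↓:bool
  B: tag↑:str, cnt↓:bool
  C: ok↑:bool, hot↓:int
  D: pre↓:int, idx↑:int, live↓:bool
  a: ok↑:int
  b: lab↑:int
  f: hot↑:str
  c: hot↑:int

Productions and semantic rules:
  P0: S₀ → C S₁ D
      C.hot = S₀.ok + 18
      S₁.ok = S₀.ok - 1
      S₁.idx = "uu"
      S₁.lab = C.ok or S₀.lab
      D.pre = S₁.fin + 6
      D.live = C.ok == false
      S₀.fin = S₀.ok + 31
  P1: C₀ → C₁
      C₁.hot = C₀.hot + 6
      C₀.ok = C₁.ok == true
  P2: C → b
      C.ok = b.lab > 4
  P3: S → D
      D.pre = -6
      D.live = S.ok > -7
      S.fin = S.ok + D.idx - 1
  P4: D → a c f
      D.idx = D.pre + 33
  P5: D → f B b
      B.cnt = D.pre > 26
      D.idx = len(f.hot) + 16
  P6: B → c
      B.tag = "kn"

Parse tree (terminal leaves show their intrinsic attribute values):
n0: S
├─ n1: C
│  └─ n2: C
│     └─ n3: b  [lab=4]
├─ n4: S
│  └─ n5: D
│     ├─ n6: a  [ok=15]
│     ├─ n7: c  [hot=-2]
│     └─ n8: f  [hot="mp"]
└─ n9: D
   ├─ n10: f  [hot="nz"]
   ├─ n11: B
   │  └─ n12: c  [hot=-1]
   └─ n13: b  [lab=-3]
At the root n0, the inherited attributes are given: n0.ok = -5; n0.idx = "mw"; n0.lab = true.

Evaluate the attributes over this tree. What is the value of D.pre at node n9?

26

1. n0.ok = -5  [given at root]
2. n0.idx = "mw"  [given at root]
3. n0.lab = true  [given at root]
4. n1.hot = 13  [S₀.ok + 18]
5. n2.hot = 19  [C₀.hot + 6]
6. n3.lab = 4  [terminal]
7. n2.ok = false  [b.lab > 4]
8. n1.ok = false  [C₁.ok == true]
9. n4.ok = -6  [S₀.ok - 1]
10. n4.idx = "uu"  ["uu"]
11. n4.lab = true  [C.ok or S₀.lab]
12. n5.pre = -6  [-6]
13. n5.live = true  [S.ok > -7]
14. n6.ok = 15  [terminal]
15. n7.hot = -2  [terminal]
16. n8.hot = "mp"  [terminal]
17. n5.idx = 27  [D.pre + 33]
18. n4.fin = 20  [S.ok + D.idx - 1]
19. n9.pre = 26  [S₁.fin + 6]
20. n9.live = true  [C.ok == false]
21. n10.hot = "nz"  [terminal]
22. n11.cnt = false  [D.pre > 26]
23. n12.hot = -1  [terminal]
24. n11.tag = "kn"  ["kn"]
25. n13.lab = -3  [terminal]
26. n9.idx = 18  [len(f.hot) + 16]
27. n0.fin = 26  [S₀.ok + 31]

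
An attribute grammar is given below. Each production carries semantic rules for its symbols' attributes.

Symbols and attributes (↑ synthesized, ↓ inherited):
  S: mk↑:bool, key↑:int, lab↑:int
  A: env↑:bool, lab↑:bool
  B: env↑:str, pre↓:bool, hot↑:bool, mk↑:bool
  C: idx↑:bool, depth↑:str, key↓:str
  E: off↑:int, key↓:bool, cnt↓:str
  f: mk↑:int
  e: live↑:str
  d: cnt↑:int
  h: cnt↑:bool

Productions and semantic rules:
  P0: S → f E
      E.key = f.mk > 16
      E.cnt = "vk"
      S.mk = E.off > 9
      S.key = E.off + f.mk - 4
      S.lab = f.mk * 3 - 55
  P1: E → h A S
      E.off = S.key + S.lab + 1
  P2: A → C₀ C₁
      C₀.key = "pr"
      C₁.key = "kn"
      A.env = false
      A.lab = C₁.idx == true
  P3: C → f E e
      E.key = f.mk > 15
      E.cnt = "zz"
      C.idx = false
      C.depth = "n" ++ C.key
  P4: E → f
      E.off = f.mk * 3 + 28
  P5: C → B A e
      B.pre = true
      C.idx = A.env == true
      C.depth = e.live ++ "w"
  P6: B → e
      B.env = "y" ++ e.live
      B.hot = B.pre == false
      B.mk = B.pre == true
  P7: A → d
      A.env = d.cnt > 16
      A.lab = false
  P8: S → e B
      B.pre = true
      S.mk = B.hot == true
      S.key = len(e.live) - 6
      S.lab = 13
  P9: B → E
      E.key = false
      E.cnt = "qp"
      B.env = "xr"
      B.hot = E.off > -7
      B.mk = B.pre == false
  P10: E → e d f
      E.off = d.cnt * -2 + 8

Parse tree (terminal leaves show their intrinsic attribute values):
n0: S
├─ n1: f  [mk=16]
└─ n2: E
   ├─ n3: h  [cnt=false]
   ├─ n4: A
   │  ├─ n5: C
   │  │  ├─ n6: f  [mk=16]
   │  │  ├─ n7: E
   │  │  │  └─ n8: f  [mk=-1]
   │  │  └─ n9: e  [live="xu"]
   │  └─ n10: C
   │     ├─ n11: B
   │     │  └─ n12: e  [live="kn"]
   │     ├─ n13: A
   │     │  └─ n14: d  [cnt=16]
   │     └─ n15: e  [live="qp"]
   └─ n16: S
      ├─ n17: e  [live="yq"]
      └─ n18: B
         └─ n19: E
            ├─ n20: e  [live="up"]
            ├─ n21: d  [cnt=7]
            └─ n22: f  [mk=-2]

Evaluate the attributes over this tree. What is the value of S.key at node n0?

22

1. n1.mk = 16  [terminal]
2. n2.key = false  [f.mk > 16]
3. n2.cnt = "vk"  ["vk"]
4. n3.cnt = false  [terminal]
5. n5.key = "pr"  ["pr"]
6. n6.mk = 16  [terminal]
7. n7.key = true  [f.mk > 15]
8. n7.cnt = "zz"  ["zz"]
9. n8.mk = -1  [terminal]
10. n7.off = 25  [f.mk * 3 + 28]
11. n9.live = "xu"  [terminal]
12. n5.idx = false  [false]
13. n5.depth = "npr"  ["n" ++ C.key]
14. n10.key = "kn"  ["kn"]
15. n11.pre = true  [true]
16. n12.live = "kn"  [terminal]
17. n11.env = "ykn"  ["y" ++ e.live]
18. n11.hot = false  [B.pre == false]
19. n11.mk = true  [B.pre == true]
20. n14.cnt = 16  [terminal]
21. n13.env = false  [d.cnt > 16]
22. n13.lab = false  [false]
23. n15.live = "qp"  [terminal]
24. n10.idx = false  [A.env == true]
25. n10.depth = "qpw"  [e.live ++ "w"]
26. n4.env = false  [false]
27. n4.lab = false  [C₁.idx == true]
28. n17.live = "yq"  [terminal]
29. n18.pre = true  [true]
30. n19.key = false  [false]
31. n19.cnt = "qp"  ["qp"]
32. n20.live = "up"  [terminal]
33. n21.cnt = 7  [terminal]
34. n22.mk = -2  [terminal]
35. n19.off = -6  [d.cnt * -2 + 8]
36. n18.env = "xr"  ["xr"]
37. n18.hot = true  [E.off > -7]
38. n18.mk = false  [B.pre == false]
39. n16.mk = true  [B.hot == true]
40. n16.key = -4  [len(e.live) - 6]
41. n16.lab = 13  [13]
42. n2.off = 10  [S.key + S.lab + 1]
43. n0.mk = true  [E.off > 9]
44. n0.key = 22  [E.off + f.mk - 4]
45. n0.lab = -7  [f.mk * 3 - 55]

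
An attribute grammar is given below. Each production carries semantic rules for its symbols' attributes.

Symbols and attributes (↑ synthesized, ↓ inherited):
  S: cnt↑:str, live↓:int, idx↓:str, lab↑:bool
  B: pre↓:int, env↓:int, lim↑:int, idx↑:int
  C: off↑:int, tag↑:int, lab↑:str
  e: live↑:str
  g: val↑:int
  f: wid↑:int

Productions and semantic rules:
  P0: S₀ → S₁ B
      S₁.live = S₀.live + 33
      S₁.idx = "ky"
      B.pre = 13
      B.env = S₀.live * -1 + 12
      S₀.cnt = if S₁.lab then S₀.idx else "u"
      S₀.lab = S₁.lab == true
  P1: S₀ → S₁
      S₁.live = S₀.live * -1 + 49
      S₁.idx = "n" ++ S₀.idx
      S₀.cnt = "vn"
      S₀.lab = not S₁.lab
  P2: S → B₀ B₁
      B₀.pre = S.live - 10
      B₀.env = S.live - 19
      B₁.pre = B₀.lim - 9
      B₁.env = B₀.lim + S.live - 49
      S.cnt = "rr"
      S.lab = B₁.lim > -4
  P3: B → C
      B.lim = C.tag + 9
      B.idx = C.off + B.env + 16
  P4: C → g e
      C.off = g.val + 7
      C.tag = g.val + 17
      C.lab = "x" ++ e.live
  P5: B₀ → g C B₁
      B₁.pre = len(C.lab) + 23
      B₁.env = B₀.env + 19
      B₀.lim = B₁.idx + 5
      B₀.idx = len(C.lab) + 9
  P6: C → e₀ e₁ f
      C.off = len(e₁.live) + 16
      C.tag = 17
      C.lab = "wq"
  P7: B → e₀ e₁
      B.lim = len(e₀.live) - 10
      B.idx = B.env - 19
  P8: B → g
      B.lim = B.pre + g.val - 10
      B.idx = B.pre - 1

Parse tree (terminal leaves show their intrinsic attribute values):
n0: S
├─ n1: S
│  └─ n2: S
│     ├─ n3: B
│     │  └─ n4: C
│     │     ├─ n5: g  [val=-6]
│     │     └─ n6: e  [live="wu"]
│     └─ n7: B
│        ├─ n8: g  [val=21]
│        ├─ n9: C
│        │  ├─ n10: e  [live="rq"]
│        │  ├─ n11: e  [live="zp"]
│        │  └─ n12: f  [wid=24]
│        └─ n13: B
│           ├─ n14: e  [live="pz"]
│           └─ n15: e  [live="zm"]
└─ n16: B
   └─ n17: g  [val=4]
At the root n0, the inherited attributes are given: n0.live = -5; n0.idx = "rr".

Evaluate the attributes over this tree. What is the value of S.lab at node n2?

1. n0.live = -5  [given at root]
2. n0.idx = "rr"  [given at root]
3. n1.live = 28  [S₀.live + 33]
4. n1.idx = "ky"  ["ky"]
5. n2.live = 21  [S₀.live * -1 + 49]
6. n2.idx = "nky"  ["n" ++ S₀.idx]
7. n3.pre = 11  [S.live - 10]
8. n3.env = 2  [S.live - 19]
9. n5.val = -6  [terminal]
10. n6.live = "wu"  [terminal]
11. n4.off = 1  [g.val + 7]
12. n4.tag = 11  [g.val + 17]
13. n4.lab = "xwu"  ["x" ++ e.live]
14. n3.lim = 20  [C.tag + 9]
15. n3.idx = 19  [C.off + B.env + 16]
16. n7.pre = 11  [B₀.lim - 9]
17. n7.env = -8  [B₀.lim + S.live - 49]
18. n8.val = 21  [terminal]
19. n10.live = "rq"  [terminal]
20. n11.live = "zp"  [terminal]
21. n12.wid = 24  [terminal]
22. n9.off = 18  [len(e₁.live) + 16]
23. n9.tag = 17  [17]
24. n9.lab = "wq"  ["wq"]
25. n13.pre = 25  [len(C.lab) + 23]
26. n13.env = 11  [B₀.env + 19]
27. n14.live = "pz"  [terminal]
28. n15.live = "zm"  [terminal]
29. n13.lim = -8  [len(e₀.live) - 10]
30. n13.idx = -8  [B.env - 19]
31. n7.lim = -3  [B₁.idx + 5]
32. n7.idx = 11  [len(C.lab) + 9]
33. n2.cnt = "rr"  ["rr"]
34. n2.lab = true  [B₁.lim > -4]
35. n1.cnt = "vn"  ["vn"]
36. n1.lab = false  [not S₁.lab]
37. n16.pre = 13  [13]
38. n16.env = 17  [S₀.live * -1 + 12]
39. n17.val = 4  [terminal]
40. n16.lim = 7  [B.pre + g.val - 10]
41. n16.idx = 12  [B.pre - 1]
42. n0.cnt = "u"  [if S₁.lab then S₀.idx else "u"]
43. n0.lab = false  [S₁.lab == true]

true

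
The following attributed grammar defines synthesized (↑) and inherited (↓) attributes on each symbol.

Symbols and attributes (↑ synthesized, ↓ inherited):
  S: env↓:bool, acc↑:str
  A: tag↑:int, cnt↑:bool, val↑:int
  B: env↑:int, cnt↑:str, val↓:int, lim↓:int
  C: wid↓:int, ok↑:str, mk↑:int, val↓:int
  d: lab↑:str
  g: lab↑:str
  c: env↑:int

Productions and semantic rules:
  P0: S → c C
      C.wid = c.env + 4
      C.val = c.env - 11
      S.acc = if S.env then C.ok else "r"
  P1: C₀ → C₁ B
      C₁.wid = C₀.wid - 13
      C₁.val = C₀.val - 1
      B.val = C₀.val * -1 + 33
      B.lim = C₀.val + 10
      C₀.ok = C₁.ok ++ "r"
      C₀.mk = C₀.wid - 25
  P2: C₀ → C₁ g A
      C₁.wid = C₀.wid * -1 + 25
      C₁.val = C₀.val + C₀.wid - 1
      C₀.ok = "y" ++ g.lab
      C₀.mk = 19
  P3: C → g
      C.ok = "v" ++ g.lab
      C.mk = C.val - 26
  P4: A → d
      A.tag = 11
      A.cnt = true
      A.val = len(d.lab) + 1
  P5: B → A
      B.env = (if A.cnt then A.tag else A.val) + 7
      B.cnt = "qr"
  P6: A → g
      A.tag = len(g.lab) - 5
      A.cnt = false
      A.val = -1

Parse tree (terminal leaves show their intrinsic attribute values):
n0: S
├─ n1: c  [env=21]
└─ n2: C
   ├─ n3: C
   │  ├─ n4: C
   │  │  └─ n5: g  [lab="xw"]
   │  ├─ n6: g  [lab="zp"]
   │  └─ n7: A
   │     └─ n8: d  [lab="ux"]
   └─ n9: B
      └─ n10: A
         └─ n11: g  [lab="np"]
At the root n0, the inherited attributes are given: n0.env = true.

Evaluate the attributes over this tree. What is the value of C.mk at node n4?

1. n0.env = true  [given at root]
2. n1.env = 21  [terminal]
3. n2.wid = 25  [c.env + 4]
4. n2.val = 10  [c.env - 11]
5. n3.wid = 12  [C₀.wid - 13]
6. n3.val = 9  [C₀.val - 1]
7. n4.wid = 13  [C₀.wid * -1 + 25]
8. n4.val = 20  [C₀.val + C₀.wid - 1]
9. n5.lab = "xw"  [terminal]
10. n4.ok = "vxw"  ["v" ++ g.lab]
11. n4.mk = -6  [C.val - 26]
12. n6.lab = "zp"  [terminal]
13. n8.lab = "ux"  [terminal]
14. n7.tag = 11  [11]
15. n7.cnt = true  [true]
16. n7.val = 3  [len(d.lab) + 1]
17. n3.ok = "yzp"  ["y" ++ g.lab]
18. n3.mk = 19  [19]
19. n9.val = 23  [C₀.val * -1 + 33]
20. n9.lim = 20  [C₀.val + 10]
21. n11.lab = "np"  [terminal]
22. n10.tag = -3  [len(g.lab) - 5]
23. n10.cnt = false  [false]
24. n10.val = -1  [-1]
25. n9.env = 6  [(if A.cnt then A.tag else A.val) + 7]
26. n9.cnt = "qr"  ["qr"]
27. n2.ok = "yzpr"  [C₁.ok ++ "r"]
28. n2.mk = 0  [C₀.wid - 25]
29. n0.acc = "yzpr"  [if S.env then C.ok else "r"]

-6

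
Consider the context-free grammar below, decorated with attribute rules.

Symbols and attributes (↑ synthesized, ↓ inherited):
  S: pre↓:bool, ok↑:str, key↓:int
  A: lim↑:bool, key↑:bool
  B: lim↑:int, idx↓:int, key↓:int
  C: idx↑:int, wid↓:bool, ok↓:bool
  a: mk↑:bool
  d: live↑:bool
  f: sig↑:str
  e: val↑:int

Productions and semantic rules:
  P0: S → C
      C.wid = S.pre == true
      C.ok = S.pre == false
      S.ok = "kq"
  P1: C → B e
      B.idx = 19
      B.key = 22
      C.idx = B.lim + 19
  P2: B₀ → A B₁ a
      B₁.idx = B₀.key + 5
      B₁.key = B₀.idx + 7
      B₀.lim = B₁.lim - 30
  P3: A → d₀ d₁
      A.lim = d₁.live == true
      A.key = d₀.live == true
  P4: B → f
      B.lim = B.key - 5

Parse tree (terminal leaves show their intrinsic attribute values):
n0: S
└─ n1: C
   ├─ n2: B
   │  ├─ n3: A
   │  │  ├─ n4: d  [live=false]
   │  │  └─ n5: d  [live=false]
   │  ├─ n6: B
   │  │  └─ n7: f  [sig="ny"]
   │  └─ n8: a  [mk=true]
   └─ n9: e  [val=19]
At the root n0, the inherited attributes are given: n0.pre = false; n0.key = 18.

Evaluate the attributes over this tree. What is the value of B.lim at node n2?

1. n0.pre = false  [given at root]
2. n0.key = 18  [given at root]
3. n1.wid = false  [S.pre == true]
4. n1.ok = true  [S.pre == false]
5. n2.idx = 19  [19]
6. n2.key = 22  [22]
7. n4.live = false  [terminal]
8. n5.live = false  [terminal]
9. n3.lim = false  [d₁.live == true]
10. n3.key = false  [d₀.live == true]
11. n6.idx = 27  [B₀.key + 5]
12. n6.key = 26  [B₀.idx + 7]
13. n7.sig = "ny"  [terminal]
14. n6.lim = 21  [B.key - 5]
15. n8.mk = true  [terminal]
16. n2.lim = -9  [B₁.lim - 30]
17. n9.val = 19  [terminal]
18. n1.idx = 10  [B.lim + 19]
19. n0.ok = "kq"  ["kq"]

-9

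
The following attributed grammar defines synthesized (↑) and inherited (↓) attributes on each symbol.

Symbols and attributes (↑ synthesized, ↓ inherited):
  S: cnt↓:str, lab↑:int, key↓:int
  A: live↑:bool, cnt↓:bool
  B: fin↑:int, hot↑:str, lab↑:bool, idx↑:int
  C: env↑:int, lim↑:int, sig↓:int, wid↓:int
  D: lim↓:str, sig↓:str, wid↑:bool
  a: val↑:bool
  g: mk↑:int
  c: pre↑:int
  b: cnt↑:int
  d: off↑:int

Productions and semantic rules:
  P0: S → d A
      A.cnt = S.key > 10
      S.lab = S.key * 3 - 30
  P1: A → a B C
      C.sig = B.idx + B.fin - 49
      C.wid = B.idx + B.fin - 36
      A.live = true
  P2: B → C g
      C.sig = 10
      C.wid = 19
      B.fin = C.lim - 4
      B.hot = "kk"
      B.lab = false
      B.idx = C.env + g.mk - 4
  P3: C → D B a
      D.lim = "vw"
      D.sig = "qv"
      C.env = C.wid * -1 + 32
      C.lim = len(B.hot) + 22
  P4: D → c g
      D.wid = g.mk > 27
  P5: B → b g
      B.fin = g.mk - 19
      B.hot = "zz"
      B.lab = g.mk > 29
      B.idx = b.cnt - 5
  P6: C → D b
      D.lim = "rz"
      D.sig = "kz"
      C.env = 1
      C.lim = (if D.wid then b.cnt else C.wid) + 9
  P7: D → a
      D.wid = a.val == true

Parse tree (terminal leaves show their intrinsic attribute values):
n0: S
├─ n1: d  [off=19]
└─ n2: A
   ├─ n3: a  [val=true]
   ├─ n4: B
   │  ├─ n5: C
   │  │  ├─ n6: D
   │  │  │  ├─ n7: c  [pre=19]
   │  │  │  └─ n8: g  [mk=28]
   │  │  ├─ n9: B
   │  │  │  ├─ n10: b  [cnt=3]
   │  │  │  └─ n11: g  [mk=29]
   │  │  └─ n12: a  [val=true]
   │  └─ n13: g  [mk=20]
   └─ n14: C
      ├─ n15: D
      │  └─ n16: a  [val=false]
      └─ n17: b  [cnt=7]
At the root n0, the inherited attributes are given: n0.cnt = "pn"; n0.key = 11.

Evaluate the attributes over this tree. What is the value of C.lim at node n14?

22

1. n0.cnt = "pn"  [given at root]
2. n0.key = 11  [given at root]
3. n1.off = 19  [terminal]
4. n2.cnt = true  [S.key > 10]
5. n3.val = true  [terminal]
6. n5.sig = 10  [10]
7. n5.wid = 19  [19]
8. n6.lim = "vw"  ["vw"]
9. n6.sig = "qv"  ["qv"]
10. n7.pre = 19  [terminal]
11. n8.mk = 28  [terminal]
12. n6.wid = true  [g.mk > 27]
13. n10.cnt = 3  [terminal]
14. n11.mk = 29  [terminal]
15. n9.fin = 10  [g.mk - 19]
16. n9.hot = "zz"  ["zz"]
17. n9.lab = false  [g.mk > 29]
18. n9.idx = -2  [b.cnt - 5]
19. n12.val = true  [terminal]
20. n5.env = 13  [C.wid * -1 + 32]
21. n5.lim = 24  [len(B.hot) + 22]
22. n13.mk = 20  [terminal]
23. n4.fin = 20  [C.lim - 4]
24. n4.hot = "kk"  ["kk"]
25. n4.lab = false  [false]
26. n4.idx = 29  [C.env + g.mk - 4]
27. n14.sig = 0  [B.idx + B.fin - 49]
28. n14.wid = 13  [B.idx + B.fin - 36]
29. n15.lim = "rz"  ["rz"]
30. n15.sig = "kz"  ["kz"]
31. n16.val = false  [terminal]
32. n15.wid = false  [a.val == true]
33. n17.cnt = 7  [terminal]
34. n14.env = 1  [1]
35. n14.lim = 22  [(if D.wid then b.cnt else C.wid) + 9]
36. n2.live = true  [true]
37. n0.lab = 3  [S.key * 3 - 30]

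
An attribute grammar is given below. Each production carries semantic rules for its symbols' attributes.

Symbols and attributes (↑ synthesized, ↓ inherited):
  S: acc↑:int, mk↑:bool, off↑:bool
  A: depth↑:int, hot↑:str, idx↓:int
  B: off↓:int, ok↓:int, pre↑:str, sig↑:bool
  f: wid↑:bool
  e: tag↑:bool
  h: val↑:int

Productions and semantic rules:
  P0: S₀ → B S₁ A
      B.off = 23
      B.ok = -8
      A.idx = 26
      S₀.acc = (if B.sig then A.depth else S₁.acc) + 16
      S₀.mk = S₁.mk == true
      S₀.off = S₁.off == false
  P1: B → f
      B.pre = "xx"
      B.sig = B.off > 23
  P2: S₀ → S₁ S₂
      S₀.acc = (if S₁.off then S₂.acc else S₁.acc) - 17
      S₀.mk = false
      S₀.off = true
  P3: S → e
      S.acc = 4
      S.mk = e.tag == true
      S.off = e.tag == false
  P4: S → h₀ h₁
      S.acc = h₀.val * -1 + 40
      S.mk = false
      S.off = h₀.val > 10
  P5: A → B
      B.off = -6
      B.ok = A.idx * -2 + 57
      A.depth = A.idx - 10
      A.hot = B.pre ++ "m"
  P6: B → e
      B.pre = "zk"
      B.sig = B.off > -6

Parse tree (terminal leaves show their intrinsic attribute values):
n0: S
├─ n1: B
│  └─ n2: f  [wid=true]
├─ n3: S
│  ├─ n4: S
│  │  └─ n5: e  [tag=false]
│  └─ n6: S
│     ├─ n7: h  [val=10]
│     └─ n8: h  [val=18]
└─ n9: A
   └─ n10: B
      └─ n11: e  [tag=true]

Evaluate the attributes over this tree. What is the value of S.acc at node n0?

29

1. n1.off = 23  [23]
2. n1.ok = -8  [-8]
3. n2.wid = true  [terminal]
4. n1.pre = "xx"  ["xx"]
5. n1.sig = false  [B.off > 23]
6. n5.tag = false  [terminal]
7. n4.acc = 4  [4]
8. n4.mk = false  [e.tag == true]
9. n4.off = true  [e.tag == false]
10. n7.val = 10  [terminal]
11. n8.val = 18  [terminal]
12. n6.acc = 30  [h₀.val * -1 + 40]
13. n6.mk = false  [false]
14. n6.off = false  [h₀.val > 10]
15. n3.acc = 13  [(if S₁.off then S₂.acc else S₁.acc) - 17]
16. n3.mk = false  [false]
17. n3.off = true  [true]
18. n9.idx = 26  [26]
19. n10.off = -6  [-6]
20. n10.ok = 5  [A.idx * -2 + 57]
21. n11.tag = true  [terminal]
22. n10.pre = "zk"  ["zk"]
23. n10.sig = false  [B.off > -6]
24. n9.depth = 16  [A.idx - 10]
25. n9.hot = "zkm"  [B.pre ++ "m"]
26. n0.acc = 29  [(if B.sig then A.depth else S₁.acc) + 16]
27. n0.mk = false  [S₁.mk == true]
28. n0.off = false  [S₁.off == false]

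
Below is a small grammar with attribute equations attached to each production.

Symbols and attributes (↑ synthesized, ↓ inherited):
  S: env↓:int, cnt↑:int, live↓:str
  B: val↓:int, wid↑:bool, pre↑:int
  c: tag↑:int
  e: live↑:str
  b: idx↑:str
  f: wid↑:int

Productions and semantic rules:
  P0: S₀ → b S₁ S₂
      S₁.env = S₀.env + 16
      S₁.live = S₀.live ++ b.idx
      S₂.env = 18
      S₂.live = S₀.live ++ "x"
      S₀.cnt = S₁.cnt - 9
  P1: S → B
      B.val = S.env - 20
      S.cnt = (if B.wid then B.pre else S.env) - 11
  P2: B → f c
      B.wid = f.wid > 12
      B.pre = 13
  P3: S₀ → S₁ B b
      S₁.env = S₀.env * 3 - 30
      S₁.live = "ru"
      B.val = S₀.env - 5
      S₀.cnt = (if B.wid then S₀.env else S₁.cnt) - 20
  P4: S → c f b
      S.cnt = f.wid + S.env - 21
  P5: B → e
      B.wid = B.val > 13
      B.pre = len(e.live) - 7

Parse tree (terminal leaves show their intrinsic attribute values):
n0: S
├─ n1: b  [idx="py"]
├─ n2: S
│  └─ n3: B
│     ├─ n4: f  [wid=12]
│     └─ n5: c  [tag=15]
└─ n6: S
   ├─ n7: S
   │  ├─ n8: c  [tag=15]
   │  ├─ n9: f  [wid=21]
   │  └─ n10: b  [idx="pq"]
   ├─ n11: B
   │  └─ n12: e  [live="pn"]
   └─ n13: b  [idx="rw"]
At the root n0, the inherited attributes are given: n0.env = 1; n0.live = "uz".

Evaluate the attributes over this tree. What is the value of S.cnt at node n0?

-3

1. n0.env = 1  [given at root]
2. n0.live = "uz"  [given at root]
3. n1.idx = "py"  [terminal]
4. n2.env = 17  [S₀.env + 16]
5. n2.live = "uzpy"  [S₀.live ++ b.idx]
6. n3.val = -3  [S.env - 20]
7. n4.wid = 12  [terminal]
8. n5.tag = 15  [terminal]
9. n3.wid = false  [f.wid > 12]
10. n3.pre = 13  [13]
11. n2.cnt = 6  [(if B.wid then B.pre else S.env) - 11]
12. n6.env = 18  [18]
13. n6.live = "uzx"  [S₀.live ++ "x"]
14. n7.env = 24  [S₀.env * 3 - 30]
15. n7.live = "ru"  ["ru"]
16. n8.tag = 15  [terminal]
17. n9.wid = 21  [terminal]
18. n10.idx = "pq"  [terminal]
19. n7.cnt = 24  [f.wid + S.env - 21]
20. n11.val = 13  [S₀.env - 5]
21. n12.live = "pn"  [terminal]
22. n11.wid = false  [B.val > 13]
23. n11.pre = -5  [len(e.live) - 7]
24. n13.idx = "rw"  [terminal]
25. n6.cnt = 4  [(if B.wid then S₀.env else S₁.cnt) - 20]
26. n0.cnt = -3  [S₁.cnt - 9]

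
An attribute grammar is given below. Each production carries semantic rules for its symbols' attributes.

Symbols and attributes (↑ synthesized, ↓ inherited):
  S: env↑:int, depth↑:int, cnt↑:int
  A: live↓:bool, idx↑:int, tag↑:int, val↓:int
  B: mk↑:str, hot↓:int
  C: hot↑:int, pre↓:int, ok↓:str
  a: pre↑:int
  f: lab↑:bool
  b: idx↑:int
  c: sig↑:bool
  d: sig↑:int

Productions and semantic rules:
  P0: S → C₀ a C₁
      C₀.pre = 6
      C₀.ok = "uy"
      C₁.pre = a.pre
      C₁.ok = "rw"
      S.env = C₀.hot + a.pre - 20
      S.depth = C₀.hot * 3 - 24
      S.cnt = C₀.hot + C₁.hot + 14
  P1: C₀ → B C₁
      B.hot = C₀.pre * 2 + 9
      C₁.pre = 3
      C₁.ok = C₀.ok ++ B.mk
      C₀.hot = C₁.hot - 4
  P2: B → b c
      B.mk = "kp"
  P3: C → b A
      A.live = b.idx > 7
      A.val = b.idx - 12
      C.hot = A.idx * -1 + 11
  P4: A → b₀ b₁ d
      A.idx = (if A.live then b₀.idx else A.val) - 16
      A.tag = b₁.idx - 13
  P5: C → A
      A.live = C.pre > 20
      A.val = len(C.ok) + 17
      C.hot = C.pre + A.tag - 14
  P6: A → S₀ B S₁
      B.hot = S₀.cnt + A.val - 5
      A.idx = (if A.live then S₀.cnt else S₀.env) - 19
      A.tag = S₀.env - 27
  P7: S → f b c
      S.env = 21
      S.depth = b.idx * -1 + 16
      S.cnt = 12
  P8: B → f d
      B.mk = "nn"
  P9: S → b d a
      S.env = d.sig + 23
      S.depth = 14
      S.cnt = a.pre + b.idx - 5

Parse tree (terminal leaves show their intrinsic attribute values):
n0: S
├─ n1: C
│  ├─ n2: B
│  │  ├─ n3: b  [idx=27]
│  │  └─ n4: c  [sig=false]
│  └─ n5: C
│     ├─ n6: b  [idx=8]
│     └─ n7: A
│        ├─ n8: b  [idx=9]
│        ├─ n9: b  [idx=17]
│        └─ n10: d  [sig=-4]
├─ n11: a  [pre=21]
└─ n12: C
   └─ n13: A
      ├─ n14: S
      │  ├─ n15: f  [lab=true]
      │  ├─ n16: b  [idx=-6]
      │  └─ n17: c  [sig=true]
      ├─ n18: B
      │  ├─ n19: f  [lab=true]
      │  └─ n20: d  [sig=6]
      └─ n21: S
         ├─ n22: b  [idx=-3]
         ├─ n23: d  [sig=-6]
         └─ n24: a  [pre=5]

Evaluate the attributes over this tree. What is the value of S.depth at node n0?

18

1. n1.pre = 6  [6]
2. n1.ok = "uy"  ["uy"]
3. n2.hot = 21  [C₀.pre * 2 + 9]
4. n3.idx = 27  [terminal]
5. n4.sig = false  [terminal]
6. n2.mk = "kp"  ["kp"]
7. n5.pre = 3  [3]
8. n5.ok = "uykp"  [C₀.ok ++ B.mk]
9. n6.idx = 8  [terminal]
10. n7.live = true  [b.idx > 7]
11. n7.val = -4  [b.idx - 12]
12. n8.idx = 9  [terminal]
13. n9.idx = 17  [terminal]
14. n10.sig = -4  [terminal]
15. n7.idx = -7  [(if A.live then b₀.idx else A.val) - 16]
16. n7.tag = 4  [b₁.idx - 13]
17. n5.hot = 18  [A.idx * -1 + 11]
18. n1.hot = 14  [C₁.hot - 4]
19. n11.pre = 21  [terminal]
20. n12.pre = 21  [a.pre]
21. n12.ok = "rw"  ["rw"]
22. n13.live = true  [C.pre > 20]
23. n13.val = 19  [len(C.ok) + 17]
24. n15.lab = true  [terminal]
25. n16.idx = -6  [terminal]
26. n17.sig = true  [terminal]
27. n14.env = 21  [21]
28. n14.depth = 22  [b.idx * -1 + 16]
29. n14.cnt = 12  [12]
30. n18.hot = 26  [S₀.cnt + A.val - 5]
31. n19.lab = true  [terminal]
32. n20.sig = 6  [terminal]
33. n18.mk = "nn"  ["nn"]
34. n22.idx = -3  [terminal]
35. n23.sig = -6  [terminal]
36. n24.pre = 5  [terminal]
37. n21.env = 17  [d.sig + 23]
38. n21.depth = 14  [14]
39. n21.cnt = -3  [a.pre + b.idx - 5]
40. n13.idx = -7  [(if A.live then S₀.cnt else S₀.env) - 19]
41. n13.tag = -6  [S₀.env - 27]
42. n12.hot = 1  [C.pre + A.tag - 14]
43. n0.env = 15  [C₀.hot + a.pre - 20]
44. n0.depth = 18  [C₀.hot * 3 - 24]
45. n0.cnt = 29  [C₀.hot + C₁.hot + 14]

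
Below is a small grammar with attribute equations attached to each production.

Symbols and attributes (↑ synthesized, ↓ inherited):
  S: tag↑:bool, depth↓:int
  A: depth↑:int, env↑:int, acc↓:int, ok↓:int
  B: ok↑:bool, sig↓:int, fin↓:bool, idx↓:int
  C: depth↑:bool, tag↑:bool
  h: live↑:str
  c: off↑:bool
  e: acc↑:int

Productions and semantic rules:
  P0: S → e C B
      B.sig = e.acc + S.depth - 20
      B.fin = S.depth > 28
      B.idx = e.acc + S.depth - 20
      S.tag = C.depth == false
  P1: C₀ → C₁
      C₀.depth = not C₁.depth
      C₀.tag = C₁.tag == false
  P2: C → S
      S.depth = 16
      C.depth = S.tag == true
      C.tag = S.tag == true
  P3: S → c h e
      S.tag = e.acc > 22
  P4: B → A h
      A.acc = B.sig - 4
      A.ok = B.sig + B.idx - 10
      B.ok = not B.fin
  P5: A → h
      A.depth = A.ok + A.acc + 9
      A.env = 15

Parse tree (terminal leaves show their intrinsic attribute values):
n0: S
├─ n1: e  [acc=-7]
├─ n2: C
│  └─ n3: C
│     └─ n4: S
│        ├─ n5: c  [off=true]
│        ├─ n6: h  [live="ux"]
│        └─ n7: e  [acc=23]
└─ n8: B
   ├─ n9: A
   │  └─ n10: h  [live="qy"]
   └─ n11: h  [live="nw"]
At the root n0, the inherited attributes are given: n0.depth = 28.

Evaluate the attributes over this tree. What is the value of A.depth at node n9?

-2

1. n0.depth = 28  [given at root]
2. n1.acc = -7  [terminal]
3. n4.depth = 16  [16]
4. n5.off = true  [terminal]
5. n6.live = "ux"  [terminal]
6. n7.acc = 23  [terminal]
7. n4.tag = true  [e.acc > 22]
8. n3.depth = true  [S.tag == true]
9. n3.tag = true  [S.tag == true]
10. n2.depth = false  [not C₁.depth]
11. n2.tag = false  [C₁.tag == false]
12. n8.sig = 1  [e.acc + S.depth - 20]
13. n8.fin = false  [S.depth > 28]
14. n8.idx = 1  [e.acc + S.depth - 20]
15. n9.acc = -3  [B.sig - 4]
16. n9.ok = -8  [B.sig + B.idx - 10]
17. n10.live = "qy"  [terminal]
18. n9.depth = -2  [A.ok + A.acc + 9]
19. n9.env = 15  [15]
20. n11.live = "nw"  [terminal]
21. n8.ok = true  [not B.fin]
22. n0.tag = true  [C.depth == false]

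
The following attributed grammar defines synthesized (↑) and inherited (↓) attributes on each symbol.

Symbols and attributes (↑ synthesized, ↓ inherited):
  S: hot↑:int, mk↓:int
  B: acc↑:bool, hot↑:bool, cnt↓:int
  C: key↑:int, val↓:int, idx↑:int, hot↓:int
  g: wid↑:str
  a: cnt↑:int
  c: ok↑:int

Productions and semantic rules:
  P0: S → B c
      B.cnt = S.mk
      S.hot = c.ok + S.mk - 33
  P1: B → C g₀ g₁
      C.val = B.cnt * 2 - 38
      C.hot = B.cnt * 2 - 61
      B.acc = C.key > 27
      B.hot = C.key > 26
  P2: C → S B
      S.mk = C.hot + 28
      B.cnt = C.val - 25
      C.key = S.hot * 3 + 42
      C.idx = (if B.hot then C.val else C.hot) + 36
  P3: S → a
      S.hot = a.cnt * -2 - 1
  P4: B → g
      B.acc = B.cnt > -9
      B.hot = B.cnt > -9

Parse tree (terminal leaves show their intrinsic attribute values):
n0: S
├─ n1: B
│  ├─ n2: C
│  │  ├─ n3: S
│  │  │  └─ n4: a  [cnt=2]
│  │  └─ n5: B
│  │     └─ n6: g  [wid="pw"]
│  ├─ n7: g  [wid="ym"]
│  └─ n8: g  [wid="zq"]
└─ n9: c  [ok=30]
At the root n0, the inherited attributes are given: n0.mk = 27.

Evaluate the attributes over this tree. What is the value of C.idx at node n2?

1. n0.mk = 27  [given at root]
2. n1.cnt = 27  [S.mk]
3. n2.val = 16  [B.cnt * 2 - 38]
4. n2.hot = -7  [B.cnt * 2 - 61]
5. n3.mk = 21  [C.hot + 28]
6. n4.cnt = 2  [terminal]
7. n3.hot = -5  [a.cnt * -2 - 1]
8. n5.cnt = -9  [C.val - 25]
9. n6.wid = "pw"  [terminal]
10. n5.acc = false  [B.cnt > -9]
11. n5.hot = false  [B.cnt > -9]
12. n2.key = 27  [S.hot * 3 + 42]
13. n2.idx = 29  [(if B.hot then C.val else C.hot) + 36]
14. n7.wid = "ym"  [terminal]
15. n8.wid = "zq"  [terminal]
16. n1.acc = false  [C.key > 27]
17. n1.hot = true  [C.key > 26]
18. n9.ok = 30  [terminal]
19. n0.hot = 24  [c.ok + S.mk - 33]

29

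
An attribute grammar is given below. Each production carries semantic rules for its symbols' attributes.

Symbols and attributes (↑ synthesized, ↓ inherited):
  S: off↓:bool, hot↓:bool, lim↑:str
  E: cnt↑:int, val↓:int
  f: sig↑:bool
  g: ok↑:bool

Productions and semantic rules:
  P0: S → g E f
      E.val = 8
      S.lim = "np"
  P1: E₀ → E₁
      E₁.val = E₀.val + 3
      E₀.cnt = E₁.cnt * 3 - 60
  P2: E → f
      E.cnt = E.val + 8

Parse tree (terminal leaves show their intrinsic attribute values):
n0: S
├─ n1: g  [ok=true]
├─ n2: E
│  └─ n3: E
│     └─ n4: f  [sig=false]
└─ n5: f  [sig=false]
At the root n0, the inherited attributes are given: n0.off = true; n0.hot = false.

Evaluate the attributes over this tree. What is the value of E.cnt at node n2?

1. n0.off = true  [given at root]
2. n0.hot = false  [given at root]
3. n1.ok = true  [terminal]
4. n2.val = 8  [8]
5. n3.val = 11  [E₀.val + 3]
6. n4.sig = false  [terminal]
7. n3.cnt = 19  [E.val + 8]
8. n2.cnt = -3  [E₁.cnt * 3 - 60]
9. n5.sig = false  [terminal]
10. n0.lim = "np"  ["np"]

-3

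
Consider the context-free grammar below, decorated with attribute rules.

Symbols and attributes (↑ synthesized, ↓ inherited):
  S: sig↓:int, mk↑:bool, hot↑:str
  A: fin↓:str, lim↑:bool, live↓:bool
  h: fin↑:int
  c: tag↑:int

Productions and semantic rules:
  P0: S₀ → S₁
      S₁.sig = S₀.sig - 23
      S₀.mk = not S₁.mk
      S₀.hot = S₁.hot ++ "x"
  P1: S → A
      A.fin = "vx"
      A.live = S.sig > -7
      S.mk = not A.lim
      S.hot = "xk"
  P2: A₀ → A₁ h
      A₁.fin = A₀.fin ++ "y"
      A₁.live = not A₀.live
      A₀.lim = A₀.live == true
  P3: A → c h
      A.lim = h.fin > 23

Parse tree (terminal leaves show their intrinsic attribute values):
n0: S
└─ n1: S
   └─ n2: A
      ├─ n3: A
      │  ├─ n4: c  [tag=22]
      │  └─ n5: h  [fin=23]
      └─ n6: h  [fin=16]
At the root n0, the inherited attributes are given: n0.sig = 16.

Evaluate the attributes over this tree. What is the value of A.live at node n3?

1. n0.sig = 16  [given at root]
2. n1.sig = -7  [S₀.sig - 23]
3. n2.fin = "vx"  ["vx"]
4. n2.live = false  [S.sig > -7]
5. n3.fin = "vxy"  [A₀.fin ++ "y"]
6. n3.live = true  [not A₀.live]
7. n4.tag = 22  [terminal]
8. n5.fin = 23  [terminal]
9. n3.lim = false  [h.fin > 23]
10. n6.fin = 16  [terminal]
11. n2.lim = false  [A₀.live == true]
12. n1.mk = true  [not A.lim]
13. n1.hot = "xk"  ["xk"]
14. n0.mk = false  [not S₁.mk]
15. n0.hot = "xkx"  [S₁.hot ++ "x"]

true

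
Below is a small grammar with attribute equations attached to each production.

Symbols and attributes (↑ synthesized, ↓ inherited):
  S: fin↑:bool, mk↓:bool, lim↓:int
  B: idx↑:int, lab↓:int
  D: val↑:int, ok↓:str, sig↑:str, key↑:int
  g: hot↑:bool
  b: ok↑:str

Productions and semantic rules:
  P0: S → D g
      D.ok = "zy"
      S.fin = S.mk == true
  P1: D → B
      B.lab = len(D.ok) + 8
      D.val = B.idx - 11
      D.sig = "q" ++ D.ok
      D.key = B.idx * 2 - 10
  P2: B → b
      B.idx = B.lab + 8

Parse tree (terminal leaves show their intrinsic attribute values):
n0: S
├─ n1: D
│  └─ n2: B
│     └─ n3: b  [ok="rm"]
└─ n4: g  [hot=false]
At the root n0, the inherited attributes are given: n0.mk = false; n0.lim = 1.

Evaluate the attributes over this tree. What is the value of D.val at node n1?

1. n0.mk = false  [given at root]
2. n0.lim = 1  [given at root]
3. n1.ok = "zy"  ["zy"]
4. n2.lab = 10  [len(D.ok) + 8]
5. n3.ok = "rm"  [terminal]
6. n2.idx = 18  [B.lab + 8]
7. n1.val = 7  [B.idx - 11]
8. n1.sig = "qzy"  ["q" ++ D.ok]
9. n1.key = 26  [B.idx * 2 - 10]
10. n4.hot = false  [terminal]
11. n0.fin = false  [S.mk == true]

7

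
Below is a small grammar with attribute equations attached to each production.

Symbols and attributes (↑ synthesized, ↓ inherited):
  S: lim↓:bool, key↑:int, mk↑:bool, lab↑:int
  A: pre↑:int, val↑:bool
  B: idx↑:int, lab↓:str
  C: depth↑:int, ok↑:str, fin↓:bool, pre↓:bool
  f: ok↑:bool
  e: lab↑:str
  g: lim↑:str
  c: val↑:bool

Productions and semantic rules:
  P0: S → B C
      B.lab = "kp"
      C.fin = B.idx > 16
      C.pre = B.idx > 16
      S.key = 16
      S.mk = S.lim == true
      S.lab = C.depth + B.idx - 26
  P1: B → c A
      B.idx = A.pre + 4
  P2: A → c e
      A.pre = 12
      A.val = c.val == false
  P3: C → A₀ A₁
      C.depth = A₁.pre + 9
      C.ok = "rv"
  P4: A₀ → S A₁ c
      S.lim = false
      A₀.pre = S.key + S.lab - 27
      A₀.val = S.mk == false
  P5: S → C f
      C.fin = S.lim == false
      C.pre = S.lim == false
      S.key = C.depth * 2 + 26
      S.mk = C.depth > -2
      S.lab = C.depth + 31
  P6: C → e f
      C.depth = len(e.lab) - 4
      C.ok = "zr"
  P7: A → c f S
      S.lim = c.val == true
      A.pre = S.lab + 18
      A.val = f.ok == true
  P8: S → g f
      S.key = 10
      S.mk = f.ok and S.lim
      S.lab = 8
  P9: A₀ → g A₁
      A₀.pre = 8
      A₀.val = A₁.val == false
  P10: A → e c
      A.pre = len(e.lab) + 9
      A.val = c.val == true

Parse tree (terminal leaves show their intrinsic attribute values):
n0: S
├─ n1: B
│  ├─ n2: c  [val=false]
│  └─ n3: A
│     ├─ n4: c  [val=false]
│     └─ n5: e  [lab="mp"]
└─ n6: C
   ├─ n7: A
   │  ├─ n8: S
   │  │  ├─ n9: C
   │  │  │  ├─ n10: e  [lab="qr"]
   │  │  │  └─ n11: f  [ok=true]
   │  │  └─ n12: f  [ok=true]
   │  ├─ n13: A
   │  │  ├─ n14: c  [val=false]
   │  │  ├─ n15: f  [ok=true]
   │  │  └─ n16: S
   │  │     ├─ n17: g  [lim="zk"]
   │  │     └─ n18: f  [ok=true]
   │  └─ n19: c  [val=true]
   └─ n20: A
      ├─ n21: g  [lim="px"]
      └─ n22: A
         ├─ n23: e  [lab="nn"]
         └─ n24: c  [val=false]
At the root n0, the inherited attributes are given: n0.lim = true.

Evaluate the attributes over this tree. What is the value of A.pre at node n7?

24

1. n0.lim = true  [given at root]
2. n1.lab = "kp"  ["kp"]
3. n2.val = false  [terminal]
4. n4.val = false  [terminal]
5. n5.lab = "mp"  [terminal]
6. n3.pre = 12  [12]
7. n3.val = true  [c.val == false]
8. n1.idx = 16  [A.pre + 4]
9. n6.fin = false  [B.idx > 16]
10. n6.pre = false  [B.idx > 16]
11. n8.lim = false  [false]
12. n9.fin = true  [S.lim == false]
13. n9.pre = true  [S.lim == false]
14. n10.lab = "qr"  [terminal]
15. n11.ok = true  [terminal]
16. n9.depth = -2  [len(e.lab) - 4]
17. n9.ok = "zr"  ["zr"]
18. n12.ok = true  [terminal]
19. n8.key = 22  [C.depth * 2 + 26]
20. n8.mk = false  [C.depth > -2]
21. n8.lab = 29  [C.depth + 31]
22. n14.val = false  [terminal]
23. n15.ok = true  [terminal]
24. n16.lim = false  [c.val == true]
25. n17.lim = "zk"  [terminal]
26. n18.ok = true  [terminal]
27. n16.key = 10  [10]
28. n16.mk = false  [f.ok and S.lim]
29. n16.lab = 8  [8]
30. n13.pre = 26  [S.lab + 18]
31. n13.val = true  [f.ok == true]
32. n19.val = true  [terminal]
33. n7.pre = 24  [S.key + S.lab - 27]
34. n7.val = true  [S.mk == false]
35. n21.lim = "px"  [terminal]
36. n23.lab = "nn"  [terminal]
37. n24.val = false  [terminal]
38. n22.pre = 11  [len(e.lab) + 9]
39. n22.val = false  [c.val == true]
40. n20.pre = 8  [8]
41. n20.val = true  [A₁.val == false]
42. n6.depth = 17  [A₁.pre + 9]
43. n6.ok = "rv"  ["rv"]
44. n0.key = 16  [16]
45. n0.mk = true  [S.lim == true]
46. n0.lab = 7  [C.depth + B.idx - 26]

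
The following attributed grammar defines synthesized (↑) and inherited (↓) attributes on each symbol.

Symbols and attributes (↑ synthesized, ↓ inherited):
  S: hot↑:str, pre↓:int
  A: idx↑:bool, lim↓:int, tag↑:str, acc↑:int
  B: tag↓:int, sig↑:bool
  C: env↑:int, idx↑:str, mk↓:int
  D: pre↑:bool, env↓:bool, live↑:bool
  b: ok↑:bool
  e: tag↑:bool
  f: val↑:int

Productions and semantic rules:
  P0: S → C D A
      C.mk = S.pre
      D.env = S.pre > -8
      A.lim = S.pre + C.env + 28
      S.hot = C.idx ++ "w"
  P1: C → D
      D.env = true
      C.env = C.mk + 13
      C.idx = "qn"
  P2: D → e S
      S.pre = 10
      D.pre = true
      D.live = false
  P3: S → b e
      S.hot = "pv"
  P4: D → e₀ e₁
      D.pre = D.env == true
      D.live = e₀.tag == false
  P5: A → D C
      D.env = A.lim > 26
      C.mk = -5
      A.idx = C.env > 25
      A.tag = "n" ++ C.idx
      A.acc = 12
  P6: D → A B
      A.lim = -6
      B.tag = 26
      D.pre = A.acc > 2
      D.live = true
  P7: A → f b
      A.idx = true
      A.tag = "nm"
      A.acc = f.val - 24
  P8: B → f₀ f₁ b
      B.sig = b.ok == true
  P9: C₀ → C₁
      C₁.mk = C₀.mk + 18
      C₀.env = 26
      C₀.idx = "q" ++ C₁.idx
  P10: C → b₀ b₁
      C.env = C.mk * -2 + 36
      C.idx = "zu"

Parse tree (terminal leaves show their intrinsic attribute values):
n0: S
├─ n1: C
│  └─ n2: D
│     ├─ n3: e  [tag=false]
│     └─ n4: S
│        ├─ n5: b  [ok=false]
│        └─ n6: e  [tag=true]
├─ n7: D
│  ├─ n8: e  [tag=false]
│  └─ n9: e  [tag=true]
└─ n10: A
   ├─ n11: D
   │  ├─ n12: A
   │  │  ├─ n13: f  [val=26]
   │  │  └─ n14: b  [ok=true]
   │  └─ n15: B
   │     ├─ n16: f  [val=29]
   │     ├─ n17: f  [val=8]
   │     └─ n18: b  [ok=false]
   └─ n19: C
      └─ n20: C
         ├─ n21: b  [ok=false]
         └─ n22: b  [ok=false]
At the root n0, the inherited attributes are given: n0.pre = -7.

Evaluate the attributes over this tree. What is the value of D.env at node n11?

true

1. n0.pre = -7  [given at root]
2. n1.mk = -7  [S.pre]
3. n2.env = true  [true]
4. n3.tag = false  [terminal]
5. n4.pre = 10  [10]
6. n5.ok = false  [terminal]
7. n6.tag = true  [terminal]
8. n4.hot = "pv"  ["pv"]
9. n2.pre = true  [true]
10. n2.live = false  [false]
11. n1.env = 6  [C.mk + 13]
12. n1.idx = "qn"  ["qn"]
13. n7.env = true  [S.pre > -8]
14. n8.tag = false  [terminal]
15. n9.tag = true  [terminal]
16. n7.pre = true  [D.env == true]
17. n7.live = true  [e₀.tag == false]
18. n10.lim = 27  [S.pre + C.env + 28]
19. n11.env = true  [A.lim > 26]
20. n12.lim = -6  [-6]
21. n13.val = 26  [terminal]
22. n14.ok = true  [terminal]
23. n12.idx = true  [true]
24. n12.tag = "nm"  ["nm"]
25. n12.acc = 2  [f.val - 24]
26. n15.tag = 26  [26]
27. n16.val = 29  [terminal]
28. n17.val = 8  [terminal]
29. n18.ok = false  [terminal]
30. n15.sig = false  [b.ok == true]
31. n11.pre = false  [A.acc > 2]
32. n11.live = true  [true]
33. n19.mk = -5  [-5]
34. n20.mk = 13  [C₀.mk + 18]
35. n21.ok = false  [terminal]
36. n22.ok = false  [terminal]
37. n20.env = 10  [C.mk * -2 + 36]
38. n20.idx = "zu"  ["zu"]
39. n19.env = 26  [26]
40. n19.idx = "qzu"  ["q" ++ C₁.idx]
41. n10.idx = true  [C.env > 25]
42. n10.tag = "nqzu"  ["n" ++ C.idx]
43. n10.acc = 12  [12]
44. n0.hot = "qnw"  [C.idx ++ "w"]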